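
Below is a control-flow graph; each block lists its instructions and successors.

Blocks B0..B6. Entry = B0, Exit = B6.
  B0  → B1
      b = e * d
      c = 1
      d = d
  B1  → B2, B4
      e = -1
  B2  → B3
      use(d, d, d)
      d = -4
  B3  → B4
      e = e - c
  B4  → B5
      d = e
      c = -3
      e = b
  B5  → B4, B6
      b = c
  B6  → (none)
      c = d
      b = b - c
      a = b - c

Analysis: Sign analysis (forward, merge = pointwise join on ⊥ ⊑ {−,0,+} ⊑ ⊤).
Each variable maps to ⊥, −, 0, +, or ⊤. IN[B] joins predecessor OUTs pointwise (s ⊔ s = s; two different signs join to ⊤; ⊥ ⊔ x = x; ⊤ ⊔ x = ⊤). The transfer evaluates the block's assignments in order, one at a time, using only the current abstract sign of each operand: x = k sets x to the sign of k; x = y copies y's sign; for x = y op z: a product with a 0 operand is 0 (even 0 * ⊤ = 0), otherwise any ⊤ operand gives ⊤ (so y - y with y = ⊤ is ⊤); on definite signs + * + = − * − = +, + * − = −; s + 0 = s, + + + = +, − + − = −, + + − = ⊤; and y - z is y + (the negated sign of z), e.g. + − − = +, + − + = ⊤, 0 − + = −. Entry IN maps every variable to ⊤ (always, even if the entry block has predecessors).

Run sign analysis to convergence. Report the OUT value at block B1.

Fixpoint table:
  B0:   IN=(all ⊤)   OUT={c:+; rest ⊤}
  B1:   IN={c:+; rest ⊤}   OUT={c:+, e:-; rest ⊤}
  B2:   IN={c:+, e:-; rest ⊤}   OUT={c:+, d:-, e:-; rest ⊤}
  B3:   IN={c:+, d:-, e:-; rest ⊤}   OUT={c:+, d:-, e:-; rest ⊤}
  B4:   IN=(all ⊤)   OUT={c:-; rest ⊤}
  B5:   IN={c:-; rest ⊤}   OUT={b:-, c:-; rest ⊤}
  B6:   IN={b:-, c:-; rest ⊤}   OUT=(all ⊤)

Merge at B1: IN[B1] = OUT[B0] = {a: ⊤, b: ⊤, c: +, d: ⊤, e: ⊤, f: ⊤}
Applying B1's transfer function to that IN value gives OUT[B1] (row B1 above).

Answer: {a: ⊤, b: ⊤, c: +, d: ⊤, e: -, f: ⊤}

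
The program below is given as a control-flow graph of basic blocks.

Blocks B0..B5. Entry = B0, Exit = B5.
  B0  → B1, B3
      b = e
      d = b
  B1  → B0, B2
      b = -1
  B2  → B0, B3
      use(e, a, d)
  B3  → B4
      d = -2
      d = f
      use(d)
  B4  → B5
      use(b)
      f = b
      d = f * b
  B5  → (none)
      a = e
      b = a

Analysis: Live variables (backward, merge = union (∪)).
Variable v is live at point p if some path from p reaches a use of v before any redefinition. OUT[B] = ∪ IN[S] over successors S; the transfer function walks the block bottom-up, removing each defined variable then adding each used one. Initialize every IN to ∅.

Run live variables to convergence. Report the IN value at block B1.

Converged values:
  B0:   IN={a, e, f}   OUT={a, b, d, e, f}
  B1:   IN={a, d, e, f}   OUT={a, b, d, e, f}
  B2:   IN={a, b, d, e, f}   OUT={a, b, e, f}
  B3:   IN={b, e, f}   OUT={b, e}
  B4:   IN={b, e}   OUT={e}
  B5:   IN={e}   OUT={}

Merge at B1: OUT[B1] = IN[B0] ⊔ IN[B2] = {a, b, d, e, f}
Applying B1's transfer function to that OUT value gives IN[B1] (row B1 above).

Answer: {a, d, e, f}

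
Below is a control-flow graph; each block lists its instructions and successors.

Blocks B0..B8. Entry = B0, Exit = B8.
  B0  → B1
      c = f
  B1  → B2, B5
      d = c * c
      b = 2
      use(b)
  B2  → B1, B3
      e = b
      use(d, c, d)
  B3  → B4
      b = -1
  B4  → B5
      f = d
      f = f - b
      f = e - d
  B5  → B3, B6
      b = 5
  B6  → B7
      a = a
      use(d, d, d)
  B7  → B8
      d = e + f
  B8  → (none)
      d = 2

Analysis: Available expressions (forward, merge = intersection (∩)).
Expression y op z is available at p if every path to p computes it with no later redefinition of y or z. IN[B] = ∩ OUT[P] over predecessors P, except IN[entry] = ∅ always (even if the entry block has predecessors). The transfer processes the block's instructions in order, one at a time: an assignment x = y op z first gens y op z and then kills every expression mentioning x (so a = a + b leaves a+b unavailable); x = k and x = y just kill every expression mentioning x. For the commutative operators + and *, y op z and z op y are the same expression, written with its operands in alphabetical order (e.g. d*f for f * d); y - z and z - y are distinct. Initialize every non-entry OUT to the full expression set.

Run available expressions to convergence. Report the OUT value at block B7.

Per-block solution:
  B0:  IN={}  OUT={}
  B1:  IN={}  OUT={c*c}
  B2:  IN={c*c}  OUT={c*c}
  B3:  IN={c*c}  OUT={c*c}
  B4:  IN={c*c}  OUT={c*c, e-d}
  B5:  IN={c*c}  OUT={c*c}
  B6:  IN={c*c}  OUT={c*c}
  B7:  IN={c*c}  OUT={c*c, e+f}
  B8:  IN={c*c, e+f}  OUT={c*c, e+f}

Merge at B7: IN[B7] = OUT[B6] = {c*c}
Applying B7's transfer function to that IN value gives OUT[B7] (row B7 above).

Answer: {c*c, e+f}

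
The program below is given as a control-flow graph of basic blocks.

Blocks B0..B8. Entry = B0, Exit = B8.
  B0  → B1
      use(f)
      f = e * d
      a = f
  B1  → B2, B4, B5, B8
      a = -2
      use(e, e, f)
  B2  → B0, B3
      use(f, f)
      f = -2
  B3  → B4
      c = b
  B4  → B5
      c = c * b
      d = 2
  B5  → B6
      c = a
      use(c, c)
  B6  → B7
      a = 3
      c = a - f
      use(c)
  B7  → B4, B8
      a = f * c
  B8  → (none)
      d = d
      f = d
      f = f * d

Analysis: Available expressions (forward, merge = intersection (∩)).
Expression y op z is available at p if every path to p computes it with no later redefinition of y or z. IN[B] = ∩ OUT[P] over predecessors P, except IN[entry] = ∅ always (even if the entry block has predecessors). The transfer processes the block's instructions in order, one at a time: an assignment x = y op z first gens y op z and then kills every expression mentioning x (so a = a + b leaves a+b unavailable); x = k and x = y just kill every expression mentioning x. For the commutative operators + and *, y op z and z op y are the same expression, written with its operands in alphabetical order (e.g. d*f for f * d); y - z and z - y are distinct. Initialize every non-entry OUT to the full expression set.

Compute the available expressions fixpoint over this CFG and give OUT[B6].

Answer: {a-f}

Working:
Converged values:
  B0:  IN={}  OUT={d*e}
  B1:  IN={d*e}  OUT={d*e}
  B2:  IN={d*e}  OUT={d*e}
  B3:  IN={d*e}  OUT={d*e}
  B4:  IN={}  OUT={}
  B5:  IN={}  OUT={}
  B6:  IN={}  OUT={a-f}
  B7:  IN={a-f}  OUT={c*f}
  B8:  IN={}  OUT={}

Merge at B6: IN[B6] = OUT[B5] = {}
Applying B6's transfer function to that IN value gives OUT[B6] (row B6 above).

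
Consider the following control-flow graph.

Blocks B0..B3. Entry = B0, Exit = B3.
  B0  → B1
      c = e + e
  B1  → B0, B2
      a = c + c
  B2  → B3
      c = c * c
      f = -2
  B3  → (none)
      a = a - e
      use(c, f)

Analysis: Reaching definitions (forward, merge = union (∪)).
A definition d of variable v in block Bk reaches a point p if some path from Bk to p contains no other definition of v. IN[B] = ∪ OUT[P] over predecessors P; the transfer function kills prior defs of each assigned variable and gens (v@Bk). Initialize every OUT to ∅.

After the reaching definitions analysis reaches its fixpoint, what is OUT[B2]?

Fixpoint table:
  B0: | IN={a@B1, c@B0} | OUT={a@B1, c@B0}
  B1: | IN={a@B1, c@B0} | OUT={a@B1, c@B0}
  B2: | IN={a@B1, c@B0} | OUT={a@B1, c@B2, f@B2}
  B3: | IN={a@B1, c@B2, f@B2} | OUT={a@B3, c@B2, f@B2}

Merge at B2: IN[B2] = OUT[B1] = {a@B1, c@B0}
Applying B2's transfer function to that IN value gives OUT[B2] (row B2 above).

Answer: {a@B1, c@B2, f@B2}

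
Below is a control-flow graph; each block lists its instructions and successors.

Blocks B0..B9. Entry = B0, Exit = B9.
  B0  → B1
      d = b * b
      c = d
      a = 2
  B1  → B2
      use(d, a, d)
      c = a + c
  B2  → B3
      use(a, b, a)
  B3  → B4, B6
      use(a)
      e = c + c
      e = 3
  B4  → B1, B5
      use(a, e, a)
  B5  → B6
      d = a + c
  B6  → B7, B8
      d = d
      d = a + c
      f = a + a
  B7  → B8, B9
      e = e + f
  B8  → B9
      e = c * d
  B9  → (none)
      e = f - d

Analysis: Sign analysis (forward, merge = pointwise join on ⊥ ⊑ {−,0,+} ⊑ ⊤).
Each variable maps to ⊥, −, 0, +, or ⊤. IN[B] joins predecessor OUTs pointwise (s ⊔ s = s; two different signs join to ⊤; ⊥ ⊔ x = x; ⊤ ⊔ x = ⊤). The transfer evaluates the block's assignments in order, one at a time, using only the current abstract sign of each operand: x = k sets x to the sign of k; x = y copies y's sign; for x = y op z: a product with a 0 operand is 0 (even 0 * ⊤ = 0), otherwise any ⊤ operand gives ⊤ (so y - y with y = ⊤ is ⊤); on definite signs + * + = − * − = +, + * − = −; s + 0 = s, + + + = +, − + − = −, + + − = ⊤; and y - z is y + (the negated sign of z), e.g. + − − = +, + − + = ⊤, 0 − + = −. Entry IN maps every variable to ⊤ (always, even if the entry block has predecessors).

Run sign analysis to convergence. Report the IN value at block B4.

Converged values:
  B0:   IN=(all ⊤)   OUT={a:+; rest ⊤}
  B1:   IN={a:+; rest ⊤}   OUT={a:+; rest ⊤}
  B2:   IN={a:+; rest ⊤}   OUT={a:+; rest ⊤}
  B3:   IN={a:+; rest ⊤}   OUT={a:+, e:+; rest ⊤}
  B4:   IN={a:+, e:+; rest ⊤}   OUT={a:+, e:+; rest ⊤}
  B5:   IN={a:+, e:+; rest ⊤}   OUT={a:+, e:+; rest ⊤}
  B6:   IN={a:+, e:+; rest ⊤}   OUT={a:+, e:+, f:+; rest ⊤}
  B7:   IN={a:+, e:+, f:+; rest ⊤}   OUT={a:+, e:+, f:+; rest ⊤}
  B8:   IN={a:+, e:+, f:+; rest ⊤}   OUT={a:+, f:+; rest ⊤}
  B9:   IN={a:+, f:+; rest ⊤}   OUT={a:+, f:+; rest ⊤}

Merge at B4: IN[B4] = OUT[B3] = {a: +, b: ⊤, c: ⊤, d: ⊤, e: +, f: ⊤}

Answer: {a: +, b: ⊤, c: ⊤, d: ⊤, e: +, f: ⊤}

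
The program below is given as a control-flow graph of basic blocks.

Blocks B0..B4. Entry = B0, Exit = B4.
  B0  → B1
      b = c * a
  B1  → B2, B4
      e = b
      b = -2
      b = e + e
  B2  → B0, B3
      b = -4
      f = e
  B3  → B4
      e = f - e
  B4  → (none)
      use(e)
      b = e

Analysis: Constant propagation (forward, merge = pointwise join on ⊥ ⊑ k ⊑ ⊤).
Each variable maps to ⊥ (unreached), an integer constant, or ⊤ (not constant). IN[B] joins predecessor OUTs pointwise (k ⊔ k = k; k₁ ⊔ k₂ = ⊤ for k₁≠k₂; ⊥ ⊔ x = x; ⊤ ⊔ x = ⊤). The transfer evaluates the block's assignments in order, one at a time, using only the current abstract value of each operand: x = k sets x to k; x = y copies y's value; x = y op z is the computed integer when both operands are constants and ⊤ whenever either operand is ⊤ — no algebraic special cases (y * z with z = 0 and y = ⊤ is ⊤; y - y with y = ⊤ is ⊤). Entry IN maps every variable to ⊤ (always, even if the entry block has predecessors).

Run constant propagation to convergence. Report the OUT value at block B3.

Answer: {a: ⊤, b: -4, c: ⊤, d: ⊤, e: ⊤, f: ⊤}

Derivation:
Fixpoint table:
  B0:   IN=(all ⊤)   OUT=(all ⊤)
  B1:   IN=(all ⊤)   OUT=(all ⊤)
  B2:   IN=(all ⊤)   OUT={b:-4; rest ⊤}
  B3:   IN={b:-4; rest ⊤}   OUT={b:-4; rest ⊤}
  B4:   IN=(all ⊤)   OUT=(all ⊤)

Merge at B3: IN[B3] = OUT[B2] = {a: ⊤, b: -4, c: ⊤, d: ⊤, e: ⊤, f: ⊤}
Applying B3's transfer function to that IN value gives OUT[B3] (row B3 above).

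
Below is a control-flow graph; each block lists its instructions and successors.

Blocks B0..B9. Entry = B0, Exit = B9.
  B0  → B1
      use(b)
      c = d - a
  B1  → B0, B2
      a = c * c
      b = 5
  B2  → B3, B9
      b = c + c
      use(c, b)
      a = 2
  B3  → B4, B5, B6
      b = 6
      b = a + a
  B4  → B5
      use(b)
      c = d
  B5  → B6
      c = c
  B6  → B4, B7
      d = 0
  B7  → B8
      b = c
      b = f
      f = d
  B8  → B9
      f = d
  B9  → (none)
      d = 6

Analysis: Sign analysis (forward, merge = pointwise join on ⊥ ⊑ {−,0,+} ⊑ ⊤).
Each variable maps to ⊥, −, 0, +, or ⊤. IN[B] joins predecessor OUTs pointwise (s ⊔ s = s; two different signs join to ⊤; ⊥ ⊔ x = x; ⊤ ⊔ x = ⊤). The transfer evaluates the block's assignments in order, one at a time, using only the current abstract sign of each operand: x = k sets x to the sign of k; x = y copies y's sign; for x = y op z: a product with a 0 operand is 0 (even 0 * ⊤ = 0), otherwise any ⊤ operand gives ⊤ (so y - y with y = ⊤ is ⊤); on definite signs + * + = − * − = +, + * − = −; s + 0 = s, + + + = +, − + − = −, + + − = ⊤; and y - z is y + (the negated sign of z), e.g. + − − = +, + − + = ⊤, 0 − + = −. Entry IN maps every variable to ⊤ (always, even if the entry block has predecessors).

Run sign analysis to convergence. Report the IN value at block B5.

Answer: {a: +, b: +, c: ⊤, d: ⊤, e: ⊤, f: ⊤}

Trace:
Per-block solution:
  B0:   IN=(all ⊤)   OUT=(all ⊤)
  B1:   IN=(all ⊤)   OUT={b:+; rest ⊤}
  B2:   IN={b:+; rest ⊤}   OUT={a:+; rest ⊤}
  B3:   IN={a:+; rest ⊤}   OUT={a:+, b:+; rest ⊤}
  B4:   IN={a:+, b:+; rest ⊤}   OUT={a:+, b:+; rest ⊤}
  B5:   IN={a:+, b:+; rest ⊤}   OUT={a:+, b:+; rest ⊤}
  B6:   IN={a:+, b:+; rest ⊤}   OUT={a:+, b:+, d:0; rest ⊤}
  B7:   IN={a:+, b:+, d:0; rest ⊤}   OUT={a:+, d:0, f:0; rest ⊤}
  B8:   IN={a:+, d:0, f:0; rest ⊤}   OUT={a:+, d:0, f:0; rest ⊤}
  B9:   IN={a:+; rest ⊤}   OUT={a:+, d:+; rest ⊤}

Merge at B5: IN[B5] = OUT[B3] ⊔ OUT[B4] = {a: +, b: +, c: ⊤, d: ⊤, e: ⊤, f: ⊤}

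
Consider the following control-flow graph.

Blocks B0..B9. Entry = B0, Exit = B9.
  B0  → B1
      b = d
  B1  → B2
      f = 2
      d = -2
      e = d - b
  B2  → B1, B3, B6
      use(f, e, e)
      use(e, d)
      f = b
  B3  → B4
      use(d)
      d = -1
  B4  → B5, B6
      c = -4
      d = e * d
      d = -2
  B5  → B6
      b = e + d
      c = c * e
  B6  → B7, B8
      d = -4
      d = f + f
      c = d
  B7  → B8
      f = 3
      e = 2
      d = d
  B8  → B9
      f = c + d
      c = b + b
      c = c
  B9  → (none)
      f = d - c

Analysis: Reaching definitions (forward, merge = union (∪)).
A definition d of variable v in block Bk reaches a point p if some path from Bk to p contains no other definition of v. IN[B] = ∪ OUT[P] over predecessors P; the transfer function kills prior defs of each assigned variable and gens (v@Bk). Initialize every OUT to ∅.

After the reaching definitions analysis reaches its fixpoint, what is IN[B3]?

Per-block solution:
  B0:   IN={}   OUT={b@B0}
  B1:   IN={b@B0, d@B1, e@B1, f@B2}   OUT={b@B0, d@B1, e@B1, f@B1}
  B2:   IN={b@B0, d@B1, e@B1, f@B1}   OUT={b@B0, d@B1, e@B1, f@B2}
  B3:   IN={b@B0, d@B1, e@B1, f@B2}   OUT={b@B0, d@B3, e@B1, f@B2}
  B4:   IN={b@B0, d@B3, e@B1, f@B2}   OUT={b@B0, c@B4, d@B4, e@B1, f@B2}
  B5:   IN={b@B0, c@B4, d@B4, e@B1, f@B2}   OUT={b@B5, c@B5, d@B4, e@B1, f@B2}
  B6:   IN={b@B0, b@B5, c@B4, c@B5, d@B1, d@B4, e@B1, f@B2}   OUT={b@B0, b@B5, c@B6, d@B6, e@B1, f@B2}
  B7:   IN={b@B0, b@B5, c@B6, d@B6, e@B1, f@B2}   OUT={b@B0, b@B5, c@B6, d@B7, e@B7, f@B7}
  B8:   IN={b@B0, b@B5, c@B6, d@B6, d@B7, e@B1, e@B7, f@B2, f@B7}   OUT={b@B0, b@B5, c@B8, d@B6, d@B7, e@B1, e@B7, f@B8}
  B9:   IN={b@B0, b@B5, c@B8, d@B6, d@B7, e@B1, e@B7, f@B8}   OUT={b@B0, b@B5, c@B8, d@B6, d@B7, e@B1, e@B7, f@B9}

Merge at B3: IN[B3] = OUT[B2] = {b@B0, d@B1, e@B1, f@B2}

Answer: {b@B0, d@B1, e@B1, f@B2}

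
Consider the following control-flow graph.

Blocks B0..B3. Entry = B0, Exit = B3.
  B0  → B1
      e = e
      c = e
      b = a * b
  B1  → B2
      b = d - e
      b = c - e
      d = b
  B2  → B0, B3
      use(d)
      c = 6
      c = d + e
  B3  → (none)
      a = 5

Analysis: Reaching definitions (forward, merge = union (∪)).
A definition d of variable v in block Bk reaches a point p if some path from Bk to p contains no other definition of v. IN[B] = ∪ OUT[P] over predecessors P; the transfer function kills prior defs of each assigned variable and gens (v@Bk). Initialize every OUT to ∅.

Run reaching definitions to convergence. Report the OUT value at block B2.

Answer: {b@B1, c@B2, d@B1, e@B0}

Derivation:
Converged values:
  B0:  IN={b@B1, c@B2, d@B1, e@B0}  OUT={b@B0, c@B0, d@B1, e@B0}
  B1:  IN={b@B0, c@B0, d@B1, e@B0}  OUT={b@B1, c@B0, d@B1, e@B0}
  B2:  IN={b@B1, c@B0, d@B1, e@B0}  OUT={b@B1, c@B2, d@B1, e@B0}
  B3:  IN={b@B1, c@B2, d@B1, e@B0}  OUT={a@B3, b@B1, c@B2, d@B1, e@B0}

Merge at B2: IN[B2] = OUT[B1] = {b@B1, c@B0, d@B1, e@B0}
Applying B2's transfer function to that IN value gives OUT[B2] (row B2 above).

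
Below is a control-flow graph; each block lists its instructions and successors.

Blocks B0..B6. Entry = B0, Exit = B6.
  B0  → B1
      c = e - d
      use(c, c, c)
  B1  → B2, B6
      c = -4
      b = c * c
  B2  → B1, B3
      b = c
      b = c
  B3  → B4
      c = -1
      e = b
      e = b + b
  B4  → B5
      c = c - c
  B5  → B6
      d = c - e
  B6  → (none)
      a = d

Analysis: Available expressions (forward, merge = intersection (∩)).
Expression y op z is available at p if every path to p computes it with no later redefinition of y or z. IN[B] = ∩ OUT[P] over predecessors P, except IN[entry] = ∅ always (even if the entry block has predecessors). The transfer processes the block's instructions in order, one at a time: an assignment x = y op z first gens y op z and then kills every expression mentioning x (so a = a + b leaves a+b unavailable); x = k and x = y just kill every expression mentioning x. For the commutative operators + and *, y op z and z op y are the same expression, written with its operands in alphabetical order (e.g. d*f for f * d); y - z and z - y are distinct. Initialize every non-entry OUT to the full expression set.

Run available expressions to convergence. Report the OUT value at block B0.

Per-block solution:
  B0:   IN={}   OUT={e-d}
  B1:   IN={e-d}   OUT={c*c, e-d}
  B2:   IN={c*c, e-d}   OUT={c*c, e-d}
  B3:   IN={c*c, e-d}   OUT={b+b}
  B4:   IN={b+b}   OUT={b+b}
  B5:   IN={b+b}   OUT={b+b, c-e}
  B6:   IN={}   OUT={}

B0 is the boundary node: IN[B0] = {}
Applying B0's transfer function to that IN value gives OUT[B0] (row B0 above).

Answer: {e-d}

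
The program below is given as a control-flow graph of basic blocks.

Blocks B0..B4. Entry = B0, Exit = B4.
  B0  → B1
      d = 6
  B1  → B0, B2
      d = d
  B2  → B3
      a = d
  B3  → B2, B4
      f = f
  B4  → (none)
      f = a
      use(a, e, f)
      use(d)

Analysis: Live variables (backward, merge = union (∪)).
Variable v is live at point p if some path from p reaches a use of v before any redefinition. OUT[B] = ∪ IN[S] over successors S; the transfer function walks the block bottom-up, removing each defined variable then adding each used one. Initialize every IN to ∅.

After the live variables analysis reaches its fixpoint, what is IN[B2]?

Fixpoint table:
  B0:  IN={e, f}  OUT={d, e, f}
  B1:  IN={d, e, f}  OUT={d, e, f}
  B2:  IN={d, e, f}  OUT={a, d, e, f}
  B3:  IN={a, d, e, f}  OUT={a, d, e, f}
  B4:  IN={a, d, e}  OUT={}

Merge at B2: OUT[B2] = IN[B3] = {a, d, e, f}
Applying B2's transfer function to that OUT value gives IN[B2] (row B2 above).

Answer: {d, e, f}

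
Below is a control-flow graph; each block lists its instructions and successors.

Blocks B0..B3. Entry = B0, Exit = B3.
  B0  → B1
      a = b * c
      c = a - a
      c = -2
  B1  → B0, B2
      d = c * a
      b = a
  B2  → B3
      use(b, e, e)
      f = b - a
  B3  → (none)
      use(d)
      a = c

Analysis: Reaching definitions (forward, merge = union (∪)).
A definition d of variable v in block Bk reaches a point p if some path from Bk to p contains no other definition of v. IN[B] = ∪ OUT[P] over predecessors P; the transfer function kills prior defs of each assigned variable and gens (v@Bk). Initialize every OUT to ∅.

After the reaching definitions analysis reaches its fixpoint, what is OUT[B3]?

Answer: {a@B3, b@B1, c@B0, d@B1, f@B2}

Trace:
Converged values:
  B0: | IN={a@B0, b@B1, c@B0, d@B1} | OUT={a@B0, b@B1, c@B0, d@B1}
  B1: | IN={a@B0, b@B1, c@B0, d@B1} | OUT={a@B0, b@B1, c@B0, d@B1}
  B2: | IN={a@B0, b@B1, c@B0, d@B1} | OUT={a@B0, b@B1, c@B0, d@B1, f@B2}
  B3: | IN={a@B0, b@B1, c@B0, d@B1, f@B2} | OUT={a@B3, b@B1, c@B0, d@B1, f@B2}

Merge at B3: IN[B3] = OUT[B2] = {a@B0, b@B1, c@B0, d@B1, f@B2}
Applying B3's transfer function to that IN value gives OUT[B3] (row B3 above).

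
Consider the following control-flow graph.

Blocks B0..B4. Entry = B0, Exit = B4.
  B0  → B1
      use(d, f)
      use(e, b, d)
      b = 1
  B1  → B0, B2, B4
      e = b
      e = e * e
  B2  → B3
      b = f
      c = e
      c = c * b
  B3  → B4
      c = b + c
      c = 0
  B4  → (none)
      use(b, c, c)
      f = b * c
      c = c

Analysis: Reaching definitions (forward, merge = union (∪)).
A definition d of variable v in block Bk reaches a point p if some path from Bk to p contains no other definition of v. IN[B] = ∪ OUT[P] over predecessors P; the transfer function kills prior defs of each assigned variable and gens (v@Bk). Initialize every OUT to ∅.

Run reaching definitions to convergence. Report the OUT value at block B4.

Answer: {b@B0, b@B2, c@B4, e@B1, f@B4}

Derivation:
Per-block solution:
  B0:  IN={b@B0, e@B1}  OUT={b@B0, e@B1}
  B1:  IN={b@B0, e@B1}  OUT={b@B0, e@B1}
  B2:  IN={b@B0, e@B1}  OUT={b@B2, c@B2, e@B1}
  B3:  IN={b@B2, c@B2, e@B1}  OUT={b@B2, c@B3, e@B1}
  B4:  IN={b@B0, b@B2, c@B3, e@B1}  OUT={b@B0, b@B2, c@B4, e@B1, f@B4}

Merge at B4: IN[B4] = OUT[B1] ⊔ OUT[B3] = {b@B0, b@B2, c@B3, e@B1}
Applying B4's transfer function to that IN value gives OUT[B4] (row B4 above).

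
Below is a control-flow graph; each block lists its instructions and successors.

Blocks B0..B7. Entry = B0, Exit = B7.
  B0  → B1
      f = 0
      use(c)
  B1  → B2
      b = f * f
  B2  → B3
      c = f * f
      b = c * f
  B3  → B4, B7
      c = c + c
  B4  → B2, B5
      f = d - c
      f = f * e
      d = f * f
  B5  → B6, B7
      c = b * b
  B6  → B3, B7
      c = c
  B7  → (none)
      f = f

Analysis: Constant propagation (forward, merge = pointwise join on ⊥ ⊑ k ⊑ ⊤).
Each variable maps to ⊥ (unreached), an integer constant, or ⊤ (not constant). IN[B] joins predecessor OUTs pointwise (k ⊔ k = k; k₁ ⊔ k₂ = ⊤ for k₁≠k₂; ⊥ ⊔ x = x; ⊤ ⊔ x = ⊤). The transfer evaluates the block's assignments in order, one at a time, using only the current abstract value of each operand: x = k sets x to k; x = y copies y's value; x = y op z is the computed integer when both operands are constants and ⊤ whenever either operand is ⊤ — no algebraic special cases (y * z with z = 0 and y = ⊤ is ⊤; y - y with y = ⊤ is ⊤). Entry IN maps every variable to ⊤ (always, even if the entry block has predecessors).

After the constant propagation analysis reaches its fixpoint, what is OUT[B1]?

Per-block solution:
  B0: | IN=(all ⊤) | OUT={f:0; rest ⊤}
  B1: | IN={f:0; rest ⊤} | OUT={b:0, f:0; rest ⊤}
  B2: | IN=(all ⊤) | OUT=(all ⊤)
  B3: | IN=(all ⊤) | OUT=(all ⊤)
  B4: | IN=(all ⊤) | OUT=(all ⊤)
  B5: | IN=(all ⊤) | OUT=(all ⊤)
  B6: | IN=(all ⊤) | OUT=(all ⊤)
  B7: | IN=(all ⊤) | OUT=(all ⊤)

Merge at B1: IN[B1] = OUT[B0] = {a: ⊤, b: ⊤, c: ⊤, d: ⊤, e: ⊤, f: 0}
Applying B1's transfer function to that IN value gives OUT[B1] (row B1 above).

Answer: {a: ⊤, b: 0, c: ⊤, d: ⊤, e: ⊤, f: 0}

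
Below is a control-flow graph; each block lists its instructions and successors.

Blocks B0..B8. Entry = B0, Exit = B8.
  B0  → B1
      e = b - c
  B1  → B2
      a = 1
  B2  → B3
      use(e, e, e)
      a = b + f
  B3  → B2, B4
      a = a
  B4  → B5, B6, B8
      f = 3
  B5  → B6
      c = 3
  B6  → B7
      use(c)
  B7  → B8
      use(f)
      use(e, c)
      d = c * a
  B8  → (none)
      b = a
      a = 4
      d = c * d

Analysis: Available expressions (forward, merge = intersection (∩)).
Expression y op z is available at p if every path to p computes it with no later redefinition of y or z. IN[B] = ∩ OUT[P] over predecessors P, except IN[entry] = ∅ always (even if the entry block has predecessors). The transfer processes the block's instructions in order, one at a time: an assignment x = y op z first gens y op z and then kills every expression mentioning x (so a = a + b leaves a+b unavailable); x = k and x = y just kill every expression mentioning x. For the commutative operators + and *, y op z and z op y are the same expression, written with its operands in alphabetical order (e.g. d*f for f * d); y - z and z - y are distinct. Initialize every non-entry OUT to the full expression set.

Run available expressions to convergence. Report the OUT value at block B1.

Answer: {b-c}

Working:
Per-block solution:
  B0:   IN={}   OUT={b-c}
  B1:   IN={b-c}   OUT={b-c}
  B2:   IN={b-c}   OUT={b+f, b-c}
  B3:   IN={b+f, b-c}   OUT={b+f, b-c}
  B4:   IN={b+f, b-c}   OUT={b-c}
  B5:   IN={b-c}   OUT={}
  B6:   IN={}   OUT={}
  B7:   IN={}   OUT={a*c}
  B8:   IN={}   OUT={}

Merge at B1: IN[B1] = OUT[B0] = {b-c}
Applying B1's transfer function to that IN value gives OUT[B1] (row B1 above).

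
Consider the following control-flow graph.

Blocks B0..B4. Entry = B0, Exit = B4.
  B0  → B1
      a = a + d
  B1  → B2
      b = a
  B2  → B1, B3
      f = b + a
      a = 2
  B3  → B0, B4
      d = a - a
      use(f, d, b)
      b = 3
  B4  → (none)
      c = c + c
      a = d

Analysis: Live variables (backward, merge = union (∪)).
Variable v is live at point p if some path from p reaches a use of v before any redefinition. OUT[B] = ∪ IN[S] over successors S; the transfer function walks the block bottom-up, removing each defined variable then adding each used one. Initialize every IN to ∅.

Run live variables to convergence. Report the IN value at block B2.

Answer: {a, b, c}

Trace:
Per-block solution:
  B0:  IN={a, c, d}  OUT={a, c}
  B1:  IN={a, c}  OUT={a, b, c}
  B2:  IN={a, b, c}  OUT={a, b, c, f}
  B3:  IN={a, b, c, f}  OUT={a, c, d}
  B4:  IN={c, d}  OUT={}

Merge at B2: OUT[B2] = IN[B1] ⊔ IN[B3] = {a, b, c, f}
Applying B2's transfer function to that OUT value gives IN[B2] (row B2 above).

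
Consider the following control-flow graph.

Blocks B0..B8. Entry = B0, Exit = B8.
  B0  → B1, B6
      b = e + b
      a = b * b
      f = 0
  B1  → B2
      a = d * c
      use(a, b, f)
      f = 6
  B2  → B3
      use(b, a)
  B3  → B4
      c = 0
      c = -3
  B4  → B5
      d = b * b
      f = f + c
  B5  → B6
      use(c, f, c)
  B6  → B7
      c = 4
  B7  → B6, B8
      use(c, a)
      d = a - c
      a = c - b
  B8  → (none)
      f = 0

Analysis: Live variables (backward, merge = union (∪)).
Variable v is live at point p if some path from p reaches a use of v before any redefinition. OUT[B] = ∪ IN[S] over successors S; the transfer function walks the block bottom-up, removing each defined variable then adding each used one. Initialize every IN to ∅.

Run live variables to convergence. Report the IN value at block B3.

Per-block solution:
  B0: | IN={b, c, d, e} | OUT={a, b, c, d, f}
  B1: | IN={b, c, d, f} | OUT={a, b, f}
  B2: | IN={a, b, f} | OUT={a, b, f}
  B3: | IN={a, b, f} | OUT={a, b, c, f}
  B4: | IN={a, b, c, f} | OUT={a, b, c, f}
  B5: | IN={a, b, c, f} | OUT={a, b}
  B6: | IN={a, b} | OUT={a, b, c}
  B7: | IN={a, b, c} | OUT={a, b}
  B8: | IN={} | OUT={}

Merge at B3: OUT[B3] = IN[B4] = {a, b, c, f}
Applying B3's transfer function to that OUT value gives IN[B3] (row B3 above).

Answer: {a, b, f}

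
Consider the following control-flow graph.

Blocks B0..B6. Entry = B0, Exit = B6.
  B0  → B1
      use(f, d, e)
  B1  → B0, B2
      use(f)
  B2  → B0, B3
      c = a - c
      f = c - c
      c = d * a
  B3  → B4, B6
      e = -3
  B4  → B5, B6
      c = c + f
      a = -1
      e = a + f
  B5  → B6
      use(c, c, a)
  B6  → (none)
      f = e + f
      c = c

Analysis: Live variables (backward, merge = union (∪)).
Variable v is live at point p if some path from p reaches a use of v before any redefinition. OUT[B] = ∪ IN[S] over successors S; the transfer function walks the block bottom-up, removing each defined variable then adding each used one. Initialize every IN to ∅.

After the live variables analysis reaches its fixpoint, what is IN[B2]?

Answer: {a, c, d, e}

Trace:
Converged values:
  B0:  IN={a, c, d, e, f}  OUT={a, c, d, e, f}
  B1:  IN={a, c, d, e, f}  OUT={a, c, d, e, f}
  B2:  IN={a, c, d, e}  OUT={a, c, d, e, f}
  B3:  IN={c, f}  OUT={c, e, f}
  B4:  IN={c, f}  OUT={a, c, e, f}
  B5:  IN={a, c, e, f}  OUT={c, e, f}
  B6:  IN={c, e, f}  OUT={}

Merge at B2: OUT[B2] = IN[B0] ⊔ IN[B3] = {a, c, d, e, f}
Applying B2's transfer function to that OUT value gives IN[B2] (row B2 above).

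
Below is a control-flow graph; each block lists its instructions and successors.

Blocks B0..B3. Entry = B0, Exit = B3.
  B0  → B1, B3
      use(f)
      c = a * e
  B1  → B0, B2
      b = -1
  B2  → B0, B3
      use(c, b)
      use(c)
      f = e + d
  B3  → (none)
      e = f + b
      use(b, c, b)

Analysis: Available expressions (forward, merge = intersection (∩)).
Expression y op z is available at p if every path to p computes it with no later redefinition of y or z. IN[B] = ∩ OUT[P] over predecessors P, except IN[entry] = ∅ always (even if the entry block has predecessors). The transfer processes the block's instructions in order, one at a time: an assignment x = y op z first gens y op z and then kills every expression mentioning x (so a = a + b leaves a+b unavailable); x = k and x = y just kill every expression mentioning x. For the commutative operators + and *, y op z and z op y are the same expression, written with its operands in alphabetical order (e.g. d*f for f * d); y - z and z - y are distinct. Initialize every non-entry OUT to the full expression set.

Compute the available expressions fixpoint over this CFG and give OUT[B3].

Per-block solution:
  B0: | IN={} | OUT={a*e}
  B1: | IN={a*e} | OUT={a*e}
  B2: | IN={a*e} | OUT={a*e, d+e}
  B3: | IN={a*e} | OUT={b+f}

Merge at B3: IN[B3] = OUT[B0] ∩ OUT[B2] = {a*e}
Applying B3's transfer function to that IN value gives OUT[B3] (row B3 above).

Answer: {b+f}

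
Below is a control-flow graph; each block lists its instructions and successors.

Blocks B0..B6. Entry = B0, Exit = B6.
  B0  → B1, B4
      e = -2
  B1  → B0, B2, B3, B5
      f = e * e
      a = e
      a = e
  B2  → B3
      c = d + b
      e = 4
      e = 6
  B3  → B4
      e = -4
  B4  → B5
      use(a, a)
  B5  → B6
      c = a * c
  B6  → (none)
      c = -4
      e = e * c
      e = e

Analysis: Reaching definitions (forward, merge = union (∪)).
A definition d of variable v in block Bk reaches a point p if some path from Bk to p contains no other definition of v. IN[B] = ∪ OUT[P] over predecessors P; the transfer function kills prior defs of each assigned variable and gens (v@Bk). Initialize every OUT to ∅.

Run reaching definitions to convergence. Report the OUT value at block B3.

Answer: {a@B1, c@B2, e@B3, f@B1}

Working:
Converged values:
  B0: | IN={a@B1, e@B0, f@B1} | OUT={a@B1, e@B0, f@B1}
  B1: | IN={a@B1, e@B0, f@B1} | OUT={a@B1, e@B0, f@B1}
  B2: | IN={a@B1, e@B0, f@B1} | OUT={a@B1, c@B2, e@B2, f@B1}
  B3: | IN={a@B1, c@B2, e@B0, e@B2, f@B1} | OUT={a@B1, c@B2, e@B3, f@B1}
  B4: | IN={a@B1, c@B2, e@B0, e@B3, f@B1} | OUT={a@B1, c@B2, e@B0, e@B3, f@B1}
  B5: | IN={a@B1, c@B2, e@B0, e@B3, f@B1} | OUT={a@B1, c@B5, e@B0, e@B3, f@B1}
  B6: | IN={a@B1, c@B5, e@B0, e@B3, f@B1} | OUT={a@B1, c@B6, e@B6, f@B1}

Merge at B3: IN[B3] = OUT[B1] ⊔ OUT[B2] = {a@B1, c@B2, e@B0, e@B2, f@B1}
Applying B3's transfer function to that IN value gives OUT[B3] (row B3 above).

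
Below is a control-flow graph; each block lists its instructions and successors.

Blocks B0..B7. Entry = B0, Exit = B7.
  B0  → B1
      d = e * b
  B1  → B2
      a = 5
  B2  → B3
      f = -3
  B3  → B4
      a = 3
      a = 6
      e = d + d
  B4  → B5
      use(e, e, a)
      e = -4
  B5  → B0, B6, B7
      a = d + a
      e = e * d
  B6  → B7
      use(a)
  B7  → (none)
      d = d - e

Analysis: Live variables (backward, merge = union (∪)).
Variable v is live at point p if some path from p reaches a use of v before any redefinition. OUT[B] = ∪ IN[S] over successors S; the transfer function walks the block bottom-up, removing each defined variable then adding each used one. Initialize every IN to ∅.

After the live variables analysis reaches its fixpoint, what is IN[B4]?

Fixpoint table:
  B0:   IN={b, e}   OUT={b, d}
  B1:   IN={b, d}   OUT={b, d}
  B2:   IN={b, d}   OUT={b, d}
  B3:   IN={b, d}   OUT={a, b, d, e}
  B4:   IN={a, b, d, e}   OUT={a, b, d, e}
  B5:   IN={a, b, d, e}   OUT={a, b, d, e}
  B6:   IN={a, d, e}   OUT={d, e}
  B7:   IN={d, e}   OUT={}

Merge at B4: OUT[B4] = IN[B5] = {a, b, d, e}
Applying B4's transfer function to that OUT value gives IN[B4] (row B4 above).

Answer: {a, b, d, e}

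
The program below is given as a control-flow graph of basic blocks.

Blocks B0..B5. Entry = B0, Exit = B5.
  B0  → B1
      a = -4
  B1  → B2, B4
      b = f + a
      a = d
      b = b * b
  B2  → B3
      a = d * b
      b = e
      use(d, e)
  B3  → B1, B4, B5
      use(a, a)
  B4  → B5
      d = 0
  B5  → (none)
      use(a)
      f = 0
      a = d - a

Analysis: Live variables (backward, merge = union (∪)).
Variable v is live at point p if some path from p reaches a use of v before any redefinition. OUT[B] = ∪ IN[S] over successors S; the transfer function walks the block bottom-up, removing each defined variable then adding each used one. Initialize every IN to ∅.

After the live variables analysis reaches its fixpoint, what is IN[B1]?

Per-block solution:
  B0: | IN={d, e, f} | OUT={a, d, e, f}
  B1: | IN={a, d, e, f} | OUT={a, b, d, e, f}
  B2: | IN={b, d, e, f} | OUT={a, d, e, f}
  B3: | IN={a, d, e, f} | OUT={a, d, e, f}
  B4: | IN={a} | OUT={a, d}
  B5: | IN={a, d} | OUT={}

Merge at B1: OUT[B1] = IN[B2] ⊔ IN[B4] = {a, b, d, e, f}
Applying B1's transfer function to that OUT value gives IN[B1] (row B1 above).

Answer: {a, d, e, f}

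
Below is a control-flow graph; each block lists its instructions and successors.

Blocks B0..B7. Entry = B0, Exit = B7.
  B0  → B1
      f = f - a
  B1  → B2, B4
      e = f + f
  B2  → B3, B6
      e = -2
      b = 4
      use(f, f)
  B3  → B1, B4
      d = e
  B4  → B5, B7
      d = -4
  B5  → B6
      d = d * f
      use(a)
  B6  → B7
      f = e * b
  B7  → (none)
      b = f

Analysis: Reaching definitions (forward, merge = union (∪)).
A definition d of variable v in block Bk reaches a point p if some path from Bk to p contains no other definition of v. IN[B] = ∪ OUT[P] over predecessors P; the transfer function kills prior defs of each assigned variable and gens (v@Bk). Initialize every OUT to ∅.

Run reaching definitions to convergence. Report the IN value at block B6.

Answer: {b@B2, d@B3, d@B5, e@B1, e@B2, f@B0}

Trace:
Converged values:
  B0:   IN={}   OUT={f@B0}
  B1:   IN={b@B2, d@B3, e@B2, f@B0}   OUT={b@B2, d@B3, e@B1, f@B0}
  B2:   IN={b@B2, d@B3, e@B1, f@B0}   OUT={b@B2, d@B3, e@B2, f@B0}
  B3:   IN={b@B2, d@B3, e@B2, f@B0}   OUT={b@B2, d@B3, e@B2, f@B0}
  B4:   IN={b@B2, d@B3, e@B1, e@B2, f@B0}   OUT={b@B2, d@B4, e@B1, e@B2, f@B0}
  B5:   IN={b@B2, d@B4, e@B1, e@B2, f@B0}   OUT={b@B2, d@B5, e@B1, e@B2, f@B0}
  B6:   IN={b@B2, d@B3, d@B5, e@B1, e@B2, f@B0}   OUT={b@B2, d@B3, d@B5, e@B1, e@B2, f@B6}
  B7:   IN={b@B2, d@B3, d@B4, d@B5, e@B1, e@B2, f@B0, f@B6}   OUT={b@B7, d@B3, d@B4, d@B5, e@B1, e@B2, f@B0, f@B6}

Merge at B6: IN[B6] = OUT[B2] ⊔ OUT[B5] = {b@B2, d@B3, d@B5, e@B1, e@B2, f@B0}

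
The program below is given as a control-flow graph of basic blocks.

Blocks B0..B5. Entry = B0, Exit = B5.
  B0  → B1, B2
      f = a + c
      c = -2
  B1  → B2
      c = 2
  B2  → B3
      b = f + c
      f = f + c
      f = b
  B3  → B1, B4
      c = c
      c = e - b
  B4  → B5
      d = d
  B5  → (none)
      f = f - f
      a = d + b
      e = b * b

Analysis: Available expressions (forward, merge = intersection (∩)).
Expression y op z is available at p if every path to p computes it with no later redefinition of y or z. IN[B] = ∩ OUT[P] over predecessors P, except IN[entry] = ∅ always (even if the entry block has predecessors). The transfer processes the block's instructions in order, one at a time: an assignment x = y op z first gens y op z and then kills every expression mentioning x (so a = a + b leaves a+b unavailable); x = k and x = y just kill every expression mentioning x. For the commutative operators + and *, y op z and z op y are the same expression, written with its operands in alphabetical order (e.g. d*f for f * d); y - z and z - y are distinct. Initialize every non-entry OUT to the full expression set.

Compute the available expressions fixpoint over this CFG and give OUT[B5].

Fixpoint table:
  B0:  IN={}  OUT={}
  B1:  IN={}  OUT={}
  B2:  IN={}  OUT={}
  B3:  IN={}  OUT={e-b}
  B4:  IN={e-b}  OUT={e-b}
  B5:  IN={e-b}  OUT={b*b, b+d}

Merge at B5: IN[B5] = OUT[B4] = {e-b}
Applying B5's transfer function to that IN value gives OUT[B5] (row B5 above).

Answer: {b*b, b+d}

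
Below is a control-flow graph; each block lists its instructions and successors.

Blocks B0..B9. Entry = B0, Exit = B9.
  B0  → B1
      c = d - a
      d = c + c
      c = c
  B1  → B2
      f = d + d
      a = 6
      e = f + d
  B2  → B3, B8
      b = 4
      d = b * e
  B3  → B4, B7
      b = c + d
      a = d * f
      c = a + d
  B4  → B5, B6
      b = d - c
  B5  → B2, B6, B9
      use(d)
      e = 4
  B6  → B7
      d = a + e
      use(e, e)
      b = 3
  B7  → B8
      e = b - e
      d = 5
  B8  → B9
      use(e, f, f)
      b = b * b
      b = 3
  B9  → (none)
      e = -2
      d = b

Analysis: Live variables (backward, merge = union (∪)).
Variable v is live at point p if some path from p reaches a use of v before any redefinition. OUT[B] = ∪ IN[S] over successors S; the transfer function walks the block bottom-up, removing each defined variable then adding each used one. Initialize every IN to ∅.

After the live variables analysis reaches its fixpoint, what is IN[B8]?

Answer: {b, e, f}

Working:
Converged values:
  B0: | IN={a, d} | OUT={c, d}
  B1: | IN={c, d} | OUT={c, e, f}
  B2: | IN={c, e, f} | OUT={b, c, d, e, f}
  B3: | IN={c, d, e, f} | OUT={a, b, c, d, e, f}
  B4: | IN={a, c, d, e, f} | OUT={a, b, c, d, e, f}
  B5: | IN={a, b, c, d, f} | OUT={a, b, c, e, f}
  B6: | IN={a, e, f} | OUT={b, e, f}
  B7: | IN={b, e, f} | OUT={b, e, f}
  B8: | IN={b, e, f} | OUT={b}
  B9: | IN={b} | OUT={}

Merge at B8: OUT[B8] = IN[B9] = {b}
Applying B8's transfer function to that OUT value gives IN[B8] (row B8 above).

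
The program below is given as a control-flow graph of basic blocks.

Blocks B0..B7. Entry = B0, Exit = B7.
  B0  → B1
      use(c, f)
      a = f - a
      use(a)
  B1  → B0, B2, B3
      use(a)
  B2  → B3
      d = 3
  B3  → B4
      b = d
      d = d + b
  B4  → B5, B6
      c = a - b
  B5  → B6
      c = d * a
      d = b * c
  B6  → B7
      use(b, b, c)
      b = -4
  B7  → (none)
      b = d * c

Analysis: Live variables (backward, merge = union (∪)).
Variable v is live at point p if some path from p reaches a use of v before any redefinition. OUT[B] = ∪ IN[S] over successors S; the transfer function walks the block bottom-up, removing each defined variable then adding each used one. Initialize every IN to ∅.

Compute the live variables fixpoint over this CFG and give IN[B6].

Answer: {b, c, d}

Derivation:
Converged values:
  B0:  IN={a, c, d, f}  OUT={a, c, d, f}
  B1:  IN={a, c, d, f}  OUT={a, c, d, f}
  B2:  IN={a}  OUT={a, d}
  B3:  IN={a, d}  OUT={a, b, d}
  B4:  IN={a, b, d}  OUT={a, b, c, d}
  B5:  IN={a, b, d}  OUT={b, c, d}
  B6:  IN={b, c, d}  OUT={c, d}
  B7:  IN={c, d}  OUT={}

Merge at B6: OUT[B6] = IN[B7] = {c, d}
Applying B6's transfer function to that OUT value gives IN[B6] (row B6 above).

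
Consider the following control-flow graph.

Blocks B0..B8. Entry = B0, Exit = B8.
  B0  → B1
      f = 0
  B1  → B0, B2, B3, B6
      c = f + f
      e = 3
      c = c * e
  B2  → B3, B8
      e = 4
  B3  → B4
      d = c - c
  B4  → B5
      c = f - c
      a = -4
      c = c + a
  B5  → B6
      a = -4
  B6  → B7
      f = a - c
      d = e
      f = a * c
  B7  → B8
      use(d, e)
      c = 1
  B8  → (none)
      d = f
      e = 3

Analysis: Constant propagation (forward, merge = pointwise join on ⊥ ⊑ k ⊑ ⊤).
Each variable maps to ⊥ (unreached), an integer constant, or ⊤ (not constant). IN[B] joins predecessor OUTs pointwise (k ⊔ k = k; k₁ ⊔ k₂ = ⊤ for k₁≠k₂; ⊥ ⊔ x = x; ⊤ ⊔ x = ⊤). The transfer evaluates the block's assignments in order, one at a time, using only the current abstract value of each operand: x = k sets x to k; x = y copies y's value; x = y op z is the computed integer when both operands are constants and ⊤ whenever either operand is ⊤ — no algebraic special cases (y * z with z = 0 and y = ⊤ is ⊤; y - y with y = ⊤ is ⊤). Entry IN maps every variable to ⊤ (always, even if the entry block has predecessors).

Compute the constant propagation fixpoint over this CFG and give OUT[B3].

Per-block solution:
  B0:   IN=(all ⊤)   OUT={f:0; rest ⊤}
  B1:   IN={f:0; rest ⊤}   OUT={c:0, e:3, f:0; rest ⊤}
  B2:   IN={c:0, e:3, f:0; rest ⊤}   OUT={c:0, e:4, f:0; rest ⊤}
  B3:   IN={c:0, f:0; rest ⊤}   OUT={c:0, d:0, f:0; rest ⊤}
  B4:   IN={c:0, d:0, f:0; rest ⊤}   OUT={a:-4, c:-4, d:0, f:0; rest ⊤}
  B5:   IN={a:-4, c:-4, d:0, f:0; rest ⊤}   OUT={a:-4, c:-4, d:0, f:0; rest ⊤}
  B6:   IN={f:0; rest ⊤}   OUT=(all ⊤)
  B7:   IN=(all ⊤)   OUT={c:1; rest ⊤}
  B8:   IN=(all ⊤)   OUT={e:3; rest ⊤}

Merge at B3: IN[B3] = OUT[B1] ⊔ OUT[B2] = {a: ⊤, b: ⊤, c: 0, d: ⊤, e: ⊤, f: 0}
Applying B3's transfer function to that IN value gives OUT[B3] (row B3 above).

Answer: {a: ⊤, b: ⊤, c: 0, d: 0, e: ⊤, f: 0}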